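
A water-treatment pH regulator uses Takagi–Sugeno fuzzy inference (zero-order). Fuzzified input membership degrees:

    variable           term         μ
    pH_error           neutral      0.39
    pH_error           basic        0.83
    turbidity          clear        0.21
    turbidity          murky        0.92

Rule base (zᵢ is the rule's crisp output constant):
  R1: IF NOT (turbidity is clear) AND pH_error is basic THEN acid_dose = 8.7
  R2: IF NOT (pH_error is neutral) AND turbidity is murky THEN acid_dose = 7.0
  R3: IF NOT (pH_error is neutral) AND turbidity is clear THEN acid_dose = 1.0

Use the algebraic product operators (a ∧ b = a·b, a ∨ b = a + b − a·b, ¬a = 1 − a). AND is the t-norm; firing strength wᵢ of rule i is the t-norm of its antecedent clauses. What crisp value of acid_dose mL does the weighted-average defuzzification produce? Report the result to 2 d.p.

R1 (z=8.7): ¬clear=1−0.21=0.79, basic=0.83; AND[a·b] → w = 0.6557
R2 (z=7.0): ¬neutral=1−0.39=0.61, murky=0.92; AND[a·b] → w = 0.5612
R3 (z=1.0): ¬neutral=1−0.39=0.61, clear=0.21; AND[a·b] → w = 0.1281
Weighted average = (0.6557·8.7 + 0.5612·7.0 + 0.1281·1.0) / (0.6557 + 0.5612 + 0.1281)
  = 9.7611 / 1.3450 = 7.26

7.26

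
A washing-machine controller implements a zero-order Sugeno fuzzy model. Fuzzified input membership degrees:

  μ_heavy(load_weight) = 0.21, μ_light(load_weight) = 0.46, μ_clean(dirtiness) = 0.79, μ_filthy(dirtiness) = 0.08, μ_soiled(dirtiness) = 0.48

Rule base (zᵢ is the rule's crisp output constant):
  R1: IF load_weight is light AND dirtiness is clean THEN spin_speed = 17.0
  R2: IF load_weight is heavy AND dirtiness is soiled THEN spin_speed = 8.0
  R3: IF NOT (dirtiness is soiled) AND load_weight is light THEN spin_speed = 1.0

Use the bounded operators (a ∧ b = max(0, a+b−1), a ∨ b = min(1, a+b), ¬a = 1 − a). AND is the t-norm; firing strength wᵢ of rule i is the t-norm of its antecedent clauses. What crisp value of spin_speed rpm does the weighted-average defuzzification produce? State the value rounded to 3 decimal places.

R1 (z=17.0): light=0.46, clean=0.79; AND[max(0, a+b−1)] → w = 0.25
R2 (z=8.0): heavy=0.21, soiled=0.48; AND[max(0, a+b−1)] → w = 0.00
R3 (z=1.0): ¬soiled=1−0.48=0.52, light=0.46; AND[max(0, a+b−1)] → w = 0.00
Weighted average = (0.25·17.0 + 0.00·8.0 + 0.00·1.0) / (0.25 + 0.00 + 0.00)
  = 4.2500 / 0.2500 = 17.000

17.000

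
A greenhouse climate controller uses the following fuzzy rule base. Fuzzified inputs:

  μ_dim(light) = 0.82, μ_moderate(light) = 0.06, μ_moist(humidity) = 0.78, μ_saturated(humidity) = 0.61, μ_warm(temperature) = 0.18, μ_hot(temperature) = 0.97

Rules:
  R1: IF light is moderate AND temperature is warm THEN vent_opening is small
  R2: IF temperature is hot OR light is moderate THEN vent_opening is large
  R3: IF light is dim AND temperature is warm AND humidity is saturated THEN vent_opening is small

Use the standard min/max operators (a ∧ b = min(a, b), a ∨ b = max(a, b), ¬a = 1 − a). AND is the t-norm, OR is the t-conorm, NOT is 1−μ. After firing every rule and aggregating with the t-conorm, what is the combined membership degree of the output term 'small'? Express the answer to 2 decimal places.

0.18

R1: moderate=0.06, warm=0.18; AND[min(a, b)] → w = 0.06
R2: hot=0.97, moderate=0.06; OR[max(a, b)] → w = 0.97
R3: dim=0.82, warm=0.18, saturated=0.61; AND[min(a, b)] → w = 0.18
Rules with consequent 'small': {R1, R3} → strengths 0.06, 0.18
Aggregate via t-conorm [max(a, b)]: 0.18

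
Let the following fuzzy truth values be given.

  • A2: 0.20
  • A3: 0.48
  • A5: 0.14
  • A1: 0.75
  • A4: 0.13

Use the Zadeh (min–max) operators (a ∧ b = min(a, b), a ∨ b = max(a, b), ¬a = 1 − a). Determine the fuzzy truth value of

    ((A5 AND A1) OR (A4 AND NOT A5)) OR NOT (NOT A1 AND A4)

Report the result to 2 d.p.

A5 AND A1 = min(a, b) on (0.14, 0.75) = 0.14
NOT A5 = 1 − 0.14 = 0.86
A4 AND NOT A5 = min(a, b) on (0.13, 0.86) = 0.13
(A5 AND A1) OR (A4 AND NOT A5) = max(a, b) on (0.14, 0.13) = 0.14
NOT A1 = 1 − 0.75 = 0.25
NOT A1 AND A4 = min(a, b) on (0.25, 0.13) = 0.13
NOT (NOT A1 AND A4) = 1 − 0.13 = 0.87
((A5 AND A1) OR (A4 AND NOT A5)) OR NOT (NOT A1 AND A4) = max(a, b) on (0.14, 0.87) = 0.87

0.87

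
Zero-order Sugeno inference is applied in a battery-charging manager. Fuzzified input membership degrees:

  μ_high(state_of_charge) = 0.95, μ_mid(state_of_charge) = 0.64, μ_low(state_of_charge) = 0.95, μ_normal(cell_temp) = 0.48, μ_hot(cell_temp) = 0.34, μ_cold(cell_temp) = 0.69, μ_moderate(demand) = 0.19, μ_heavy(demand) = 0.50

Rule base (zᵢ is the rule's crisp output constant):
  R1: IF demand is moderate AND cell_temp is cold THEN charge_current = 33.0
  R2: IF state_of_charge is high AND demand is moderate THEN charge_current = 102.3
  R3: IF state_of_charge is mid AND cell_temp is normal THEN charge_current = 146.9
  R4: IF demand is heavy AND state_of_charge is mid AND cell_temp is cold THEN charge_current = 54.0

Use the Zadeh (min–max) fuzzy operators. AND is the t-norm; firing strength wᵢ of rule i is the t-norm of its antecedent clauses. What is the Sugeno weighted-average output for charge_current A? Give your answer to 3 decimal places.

90.602

R1 (z=33.0): moderate=0.19, cold=0.69; AND[min(a, b)] → w = 0.19
R2 (z=102.3): high=0.95, moderate=0.19; AND[min(a, b)] → w = 0.19
R3 (z=146.9): mid=0.64, normal=0.48; AND[min(a, b)] → w = 0.48
R4 (z=54.0): heavy=0.50, mid=0.64, cold=0.69; AND[min(a, b)] → w = 0.50
Weighted average = (0.19·33.0 + 0.19·102.3 + 0.48·146.9 + 0.50·54.0) / (0.19 + 0.19 + 0.48 + 0.50)
  = 123.2190 / 1.3600 = 90.602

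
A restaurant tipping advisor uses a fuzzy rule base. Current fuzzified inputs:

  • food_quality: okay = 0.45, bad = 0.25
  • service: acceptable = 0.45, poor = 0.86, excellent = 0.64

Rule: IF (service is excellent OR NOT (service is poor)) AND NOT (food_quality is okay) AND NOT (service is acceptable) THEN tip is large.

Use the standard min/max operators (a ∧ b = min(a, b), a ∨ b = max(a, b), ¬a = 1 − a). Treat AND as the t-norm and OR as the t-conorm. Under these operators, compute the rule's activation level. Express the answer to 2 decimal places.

0.55

firing strength: (excellent=0.64 OR ¬poor=1−0.86=0.14) = 0.64; AND[min(a, b)] with ¬okay=1−0.45=0.55, ¬acceptable=1−0.45=0.55 → w = 0.55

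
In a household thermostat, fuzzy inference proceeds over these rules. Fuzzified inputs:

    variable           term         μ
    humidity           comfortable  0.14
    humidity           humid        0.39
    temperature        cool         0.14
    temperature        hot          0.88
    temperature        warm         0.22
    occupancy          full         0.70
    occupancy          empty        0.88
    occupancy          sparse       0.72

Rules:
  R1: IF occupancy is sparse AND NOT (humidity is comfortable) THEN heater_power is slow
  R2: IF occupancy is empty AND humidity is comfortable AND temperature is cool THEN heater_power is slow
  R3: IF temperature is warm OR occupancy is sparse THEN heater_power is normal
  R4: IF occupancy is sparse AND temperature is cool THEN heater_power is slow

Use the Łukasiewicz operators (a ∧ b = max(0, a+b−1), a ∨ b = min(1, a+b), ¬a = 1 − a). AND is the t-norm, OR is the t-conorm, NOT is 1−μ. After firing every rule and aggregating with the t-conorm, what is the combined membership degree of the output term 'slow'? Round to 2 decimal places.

R1: sparse=0.72, ¬comfortable=1−0.14=0.86; AND[max(0, a+b−1)] → w = 0.58
R2: empty=0.88, comfortable=0.14, cool=0.14; AND[max(0, a+b−1)] → w = 0.00
R3: warm=0.22, sparse=0.72; OR[min(1, a+b)] → w = 0.94
R4: sparse=0.72, cool=0.14; AND[max(0, a+b−1)] → w = 0.00
Rules with consequent 'slow': {R1, R2, R4} → strengths 0.58, 0.00, 0.00
Aggregate via t-conorm [min(1, a+b)]: 0.58

0.58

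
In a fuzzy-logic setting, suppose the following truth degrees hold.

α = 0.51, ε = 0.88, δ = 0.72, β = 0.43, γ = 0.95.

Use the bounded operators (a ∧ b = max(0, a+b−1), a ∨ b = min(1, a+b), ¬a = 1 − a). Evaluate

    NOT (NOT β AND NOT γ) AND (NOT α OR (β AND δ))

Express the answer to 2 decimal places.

0.64

NOT β = 1 − 0.43 = 0.57
NOT γ = 1 − 0.95 = 0.05
NOT β AND NOT γ = max(0, a+b−1) on (0.57, 0.05) = 0.00
NOT (NOT β AND NOT γ) = 1 − 0.00 = 1.00
NOT α = 1 − 0.51 = 0.49
β AND δ = max(0, a+b−1) on (0.43, 0.72) = 0.15
NOT α OR (β AND δ) = min(1, a+b) on (0.49, 0.15) = 0.64
NOT (NOT β AND NOT γ) AND (NOT α OR (β AND δ)) = max(0, a+b−1) on (1.00, 0.64) = 0.64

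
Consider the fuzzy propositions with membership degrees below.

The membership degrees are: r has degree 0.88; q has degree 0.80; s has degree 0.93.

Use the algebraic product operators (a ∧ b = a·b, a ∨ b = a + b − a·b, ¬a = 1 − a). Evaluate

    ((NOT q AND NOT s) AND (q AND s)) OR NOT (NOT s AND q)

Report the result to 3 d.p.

NOT q = 1 − 0.8000 = 0.2000
NOT s = 1 − 0.9300 = 0.0700
NOT q AND NOT s = a·b on (0.2000, 0.0700) = 0.0140
q AND s = a·b on (0.8000, 0.9300) = 0.7440
(NOT q AND NOT s) AND (q AND s) = a·b on (0.0140, 0.7440) = 0.0104
NOT s = 1 − 0.9300 = 0.0700
NOT s AND q = a·b on (0.0700, 0.8000) = 0.0560
NOT (NOT s AND q) = 1 − 0.0560 = 0.9440
((NOT q AND NOT s) AND (q AND s)) OR NOT (NOT s AND q) = a + b − a·b on (0.0104, 0.9440) = 0.9446

0.945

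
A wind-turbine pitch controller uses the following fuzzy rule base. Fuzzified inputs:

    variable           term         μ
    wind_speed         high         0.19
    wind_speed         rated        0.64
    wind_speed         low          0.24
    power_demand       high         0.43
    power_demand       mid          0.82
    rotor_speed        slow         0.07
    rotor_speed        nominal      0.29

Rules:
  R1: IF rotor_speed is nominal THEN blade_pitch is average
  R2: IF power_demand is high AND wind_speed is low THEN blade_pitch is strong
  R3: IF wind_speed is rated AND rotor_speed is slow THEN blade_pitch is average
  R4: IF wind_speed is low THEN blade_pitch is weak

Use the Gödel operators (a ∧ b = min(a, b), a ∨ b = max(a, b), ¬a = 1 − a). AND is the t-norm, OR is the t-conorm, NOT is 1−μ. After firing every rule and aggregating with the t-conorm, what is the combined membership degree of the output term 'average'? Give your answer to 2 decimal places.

R1: nominal=0.29 → w = 0.29
R2: high=0.43, low=0.24; AND[min(a, b)] → w = 0.24
R3: rated=0.64, slow=0.07; AND[min(a, b)] → w = 0.07
R4: low=0.24 → w = 0.24
Rules with consequent 'average': {R1, R3} → strengths 0.29, 0.07
Aggregate via t-conorm [max(a, b)]: 0.29

0.29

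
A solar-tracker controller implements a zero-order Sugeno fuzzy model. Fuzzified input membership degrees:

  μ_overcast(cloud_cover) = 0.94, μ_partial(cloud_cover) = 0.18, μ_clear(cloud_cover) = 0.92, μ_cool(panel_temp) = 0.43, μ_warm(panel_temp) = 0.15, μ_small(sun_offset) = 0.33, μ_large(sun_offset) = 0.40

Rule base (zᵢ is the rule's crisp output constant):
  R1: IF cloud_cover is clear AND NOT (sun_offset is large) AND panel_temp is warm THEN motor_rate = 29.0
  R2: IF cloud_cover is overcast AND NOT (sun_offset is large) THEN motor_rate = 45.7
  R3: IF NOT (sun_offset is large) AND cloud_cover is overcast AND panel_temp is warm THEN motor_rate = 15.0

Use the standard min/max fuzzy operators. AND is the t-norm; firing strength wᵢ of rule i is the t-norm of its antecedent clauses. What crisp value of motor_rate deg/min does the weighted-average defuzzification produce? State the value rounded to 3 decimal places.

37.800

R1 (z=29.0): clear=0.92, ¬large=1−0.40=0.60, warm=0.15; AND[min(a, b)] → w = 0.15
R2 (z=45.7): overcast=0.94, ¬large=1−0.40=0.60; AND[min(a, b)] → w = 0.60
R3 (z=15.0): ¬large=1−0.40=0.60, overcast=0.94, warm=0.15; AND[min(a, b)] → w = 0.15
Weighted average = (0.15·29.0 + 0.60·45.7 + 0.15·15.0) / (0.15 + 0.60 + 0.15)
  = 34.0200 / 0.9000 = 37.800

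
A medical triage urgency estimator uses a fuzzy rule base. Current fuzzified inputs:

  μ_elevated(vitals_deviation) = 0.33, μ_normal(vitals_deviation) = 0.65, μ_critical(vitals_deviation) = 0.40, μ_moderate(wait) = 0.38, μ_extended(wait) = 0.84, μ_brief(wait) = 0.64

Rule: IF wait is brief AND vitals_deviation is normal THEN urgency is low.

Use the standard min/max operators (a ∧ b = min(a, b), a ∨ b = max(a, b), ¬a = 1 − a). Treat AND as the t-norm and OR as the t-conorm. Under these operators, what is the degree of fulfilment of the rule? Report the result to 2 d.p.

0.64

firing strength: brief=0.64, normal=0.65; AND[min(a, b)] → w = 0.64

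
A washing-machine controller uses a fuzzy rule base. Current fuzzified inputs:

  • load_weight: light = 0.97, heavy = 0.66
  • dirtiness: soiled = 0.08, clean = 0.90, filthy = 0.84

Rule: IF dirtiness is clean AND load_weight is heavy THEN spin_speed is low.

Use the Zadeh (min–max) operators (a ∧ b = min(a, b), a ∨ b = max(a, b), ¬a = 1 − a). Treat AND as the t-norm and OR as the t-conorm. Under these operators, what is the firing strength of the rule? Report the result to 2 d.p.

0.66

firing strength: clean=0.90, heavy=0.66; AND[min(a, b)] → w = 0.66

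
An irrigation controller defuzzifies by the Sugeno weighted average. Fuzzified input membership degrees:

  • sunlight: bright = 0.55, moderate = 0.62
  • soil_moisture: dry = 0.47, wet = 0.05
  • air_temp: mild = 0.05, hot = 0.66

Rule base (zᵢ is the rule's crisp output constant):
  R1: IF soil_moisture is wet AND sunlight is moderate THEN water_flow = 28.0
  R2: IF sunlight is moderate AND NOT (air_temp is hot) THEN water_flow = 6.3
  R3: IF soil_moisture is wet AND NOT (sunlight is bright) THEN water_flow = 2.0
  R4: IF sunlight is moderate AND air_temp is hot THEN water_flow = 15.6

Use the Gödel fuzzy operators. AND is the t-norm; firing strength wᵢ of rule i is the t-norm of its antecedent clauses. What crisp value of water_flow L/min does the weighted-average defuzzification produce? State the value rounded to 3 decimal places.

12.560

R1 (z=28.0): wet=0.05, moderate=0.62; AND[min(a, b)] → w = 0.05
R2 (z=6.3): moderate=0.62, ¬hot=1−0.66=0.34; AND[min(a, b)] → w = 0.34
R3 (z=2.0): wet=0.05, ¬bright=1−0.55=0.45; AND[min(a, b)] → w = 0.05
R4 (z=15.6): moderate=0.62, hot=0.66; AND[min(a, b)] → w = 0.62
Weighted average = (0.05·28.0 + 0.34·6.3 + 0.05·2.0 + 0.62·15.6) / (0.05 + 0.34 + 0.05 + 0.62)
  = 13.3140 / 1.0600 = 12.560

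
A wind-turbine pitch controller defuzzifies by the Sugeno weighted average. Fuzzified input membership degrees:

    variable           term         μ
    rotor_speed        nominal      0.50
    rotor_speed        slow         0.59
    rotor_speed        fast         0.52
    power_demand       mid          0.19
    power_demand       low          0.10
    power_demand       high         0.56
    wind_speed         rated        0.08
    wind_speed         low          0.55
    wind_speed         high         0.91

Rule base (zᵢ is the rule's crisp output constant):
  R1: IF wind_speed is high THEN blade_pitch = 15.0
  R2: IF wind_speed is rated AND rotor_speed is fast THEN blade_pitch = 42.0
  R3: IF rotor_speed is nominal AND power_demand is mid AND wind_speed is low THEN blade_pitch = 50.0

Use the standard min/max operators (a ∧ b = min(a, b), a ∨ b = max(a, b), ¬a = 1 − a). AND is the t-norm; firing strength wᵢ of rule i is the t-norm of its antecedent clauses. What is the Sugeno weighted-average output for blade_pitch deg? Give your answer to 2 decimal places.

22.47

R1 (z=15.0): high=0.91 → w = 0.91
R2 (z=42.0): rated=0.08, fast=0.52; AND[min(a, b)] → w = 0.08
R3 (z=50.0): nominal=0.50, mid=0.19, low=0.55; AND[min(a, b)] → w = 0.19
Weighted average = (0.91·15.0 + 0.08·42.0 + 0.19·50.0) / (0.91 + 0.08 + 0.19)
  = 26.5100 / 1.1800 = 22.47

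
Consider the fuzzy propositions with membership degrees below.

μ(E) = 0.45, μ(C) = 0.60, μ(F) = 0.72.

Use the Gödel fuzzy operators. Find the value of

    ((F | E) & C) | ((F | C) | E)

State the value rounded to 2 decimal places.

0.72

F | E = max(a, b) on (0.72, 0.45) = 0.72
(F | E) & C = min(a, b) on (0.72, 0.60) = 0.60
F | C = max(a, b) on (0.72, 0.60) = 0.72
(F | C) | E = max(a, b) on (0.72, 0.45) = 0.72
((F | E) & C) | ((F | C) | E) = max(a, b) on (0.60, 0.72) = 0.72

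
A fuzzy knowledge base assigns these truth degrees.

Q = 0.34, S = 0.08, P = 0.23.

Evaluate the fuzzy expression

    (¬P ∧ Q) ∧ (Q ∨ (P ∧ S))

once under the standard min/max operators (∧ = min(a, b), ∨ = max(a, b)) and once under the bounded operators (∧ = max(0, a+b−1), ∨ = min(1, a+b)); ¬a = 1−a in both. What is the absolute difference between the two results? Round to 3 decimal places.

0.340

Under standard min/max:
  ¬P = 1 − 0.23 = 0.77
  ¬P ∧ Q = min(a, b) on (0.77, 0.34) = 0.34
  P ∧ S = min(a, b) on (0.23, 0.08) = 0.08
  Q ∨ (P ∧ S) = max(a, b) on (0.34, 0.08) = 0.34
  (¬P ∧ Q) ∧ (Q ∨ (P ∧ S)) = min(a, b) on (0.34, 0.34) = 0.34
  → value = 0.3400
Under bounded:
  ¬P = 1 − 0.23 = 0.77
  ¬P ∧ Q = max(0, a+b−1) on (0.77, 0.34) = 0.11
  P ∧ S = max(0, a+b−1) on (0.23, 0.08) = 0.00
  Q ∨ (P ∧ S) = min(1, a+b) on (0.34, 0.00) = 0.34
  (¬P ∧ Q) ∧ (Q ∨ (P ∧ S)) = max(0, a+b−1) on (0.11, 0.34) = 0.00
  → value = 0.0000
|0.3400 − 0.0000| = 0.340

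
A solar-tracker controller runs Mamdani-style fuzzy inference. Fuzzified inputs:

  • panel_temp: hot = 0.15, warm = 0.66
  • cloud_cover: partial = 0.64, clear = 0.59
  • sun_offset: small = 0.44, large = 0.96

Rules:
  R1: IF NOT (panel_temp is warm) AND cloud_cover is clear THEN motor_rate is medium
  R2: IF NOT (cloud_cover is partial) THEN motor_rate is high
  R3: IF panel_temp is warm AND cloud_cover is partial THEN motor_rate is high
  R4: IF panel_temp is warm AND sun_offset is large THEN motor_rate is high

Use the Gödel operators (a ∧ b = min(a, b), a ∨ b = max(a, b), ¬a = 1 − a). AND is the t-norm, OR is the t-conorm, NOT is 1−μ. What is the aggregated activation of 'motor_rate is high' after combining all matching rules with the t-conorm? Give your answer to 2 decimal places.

R1: ¬warm=1−0.66=0.34, clear=0.59; AND[min(a, b)] → w = 0.34
R2: ¬partial=1−0.64=0.36 → w = 0.36
R3: warm=0.66, partial=0.64; AND[min(a, b)] → w = 0.64
R4: warm=0.66, large=0.96; AND[min(a, b)] → w = 0.66
Rules with consequent 'high': {R2, R3, R4} → strengths 0.36, 0.64, 0.66
Aggregate via t-conorm [max(a, b)]: 0.66

0.66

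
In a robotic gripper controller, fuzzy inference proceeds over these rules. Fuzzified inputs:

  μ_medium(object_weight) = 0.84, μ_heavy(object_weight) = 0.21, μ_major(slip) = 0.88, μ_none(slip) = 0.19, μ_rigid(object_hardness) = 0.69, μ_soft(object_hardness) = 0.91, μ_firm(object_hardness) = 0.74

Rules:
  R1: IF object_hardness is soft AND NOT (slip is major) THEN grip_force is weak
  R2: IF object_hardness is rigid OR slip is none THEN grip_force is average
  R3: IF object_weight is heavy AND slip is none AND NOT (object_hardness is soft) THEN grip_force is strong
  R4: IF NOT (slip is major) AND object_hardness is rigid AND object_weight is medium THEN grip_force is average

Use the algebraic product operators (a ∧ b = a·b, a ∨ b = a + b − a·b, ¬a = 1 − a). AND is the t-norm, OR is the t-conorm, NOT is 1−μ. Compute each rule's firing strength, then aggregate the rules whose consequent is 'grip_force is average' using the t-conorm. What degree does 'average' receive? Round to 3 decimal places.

0.766

R1: soft=0.91, ¬major=1−0.88=0.12; AND[a·b] → w = 0.1092
R2: rigid=0.69, none=0.19; OR[a + b − a·b] → w = 0.7489
R3: heavy=0.21, none=0.19, ¬soft=1−0.91=0.09; AND[a·b] → w = 0.0036
R4: ¬major=1−0.88=0.12, rigid=0.69, medium=0.84; AND[a·b] → w = 0.0696
Rules with consequent 'average': {R2, R4} → strengths 0.7489, 0.0696
Aggregate via t-conorm [a + b − a·b]: 0.7664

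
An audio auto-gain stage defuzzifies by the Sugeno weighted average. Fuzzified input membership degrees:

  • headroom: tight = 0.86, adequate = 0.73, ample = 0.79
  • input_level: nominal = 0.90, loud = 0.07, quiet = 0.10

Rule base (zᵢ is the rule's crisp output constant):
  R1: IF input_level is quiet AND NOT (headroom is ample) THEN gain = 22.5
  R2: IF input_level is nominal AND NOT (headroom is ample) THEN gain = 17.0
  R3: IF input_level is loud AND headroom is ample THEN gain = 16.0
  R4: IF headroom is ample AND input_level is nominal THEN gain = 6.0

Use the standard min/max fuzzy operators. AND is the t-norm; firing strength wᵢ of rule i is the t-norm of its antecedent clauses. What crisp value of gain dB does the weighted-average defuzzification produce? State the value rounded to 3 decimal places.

R1 (z=22.5): quiet=0.10, ¬ample=1−0.79=0.21; AND[min(a, b)] → w = 0.10
R2 (z=17.0): nominal=0.90, ¬ample=1−0.79=0.21; AND[min(a, b)] → w = 0.21
R3 (z=16.0): loud=0.07, ample=0.79; AND[min(a, b)] → w = 0.07
R4 (z=6.0): ample=0.79, nominal=0.90; AND[min(a, b)] → w = 0.79
Weighted average = (0.10·22.5 + 0.21·17.0 + 0.07·16.0 + 0.79·6.0) / (0.10 + 0.21 + 0.07 + 0.79)
  = 11.6800 / 1.1700 = 9.983

9.983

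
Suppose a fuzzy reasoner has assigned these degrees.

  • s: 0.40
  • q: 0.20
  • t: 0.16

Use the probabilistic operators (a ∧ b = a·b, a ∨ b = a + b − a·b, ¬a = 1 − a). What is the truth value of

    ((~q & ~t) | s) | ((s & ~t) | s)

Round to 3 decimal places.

~q = 1 − 0.2000 = 0.8000
~t = 1 − 0.1600 = 0.8400
~q & ~t = a·b on (0.8000, 0.8400) = 0.6720
(~q & ~t) | s = a + b − a·b on (0.6720, 0.4000) = 0.8032
~t = 1 − 0.1600 = 0.8400
s & ~t = a·b on (0.4000, 0.8400) = 0.3360
(s & ~t) | s = a + b − a·b on (0.3360, 0.4000) = 0.6016
((~q & ~t) | s) | ((s & ~t) | s) = a + b − a·b on (0.8032, 0.6016) = 0.9216

0.922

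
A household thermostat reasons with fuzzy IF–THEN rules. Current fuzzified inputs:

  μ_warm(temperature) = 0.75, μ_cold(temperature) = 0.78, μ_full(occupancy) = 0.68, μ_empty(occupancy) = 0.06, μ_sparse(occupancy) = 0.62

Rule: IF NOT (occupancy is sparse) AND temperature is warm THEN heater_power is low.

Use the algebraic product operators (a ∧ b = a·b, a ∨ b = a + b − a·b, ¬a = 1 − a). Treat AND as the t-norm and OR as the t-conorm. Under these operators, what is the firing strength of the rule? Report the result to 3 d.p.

0.285

firing strength: ¬sparse=1−0.62=0.38, warm=0.75; AND[a·b] → w = 0.2850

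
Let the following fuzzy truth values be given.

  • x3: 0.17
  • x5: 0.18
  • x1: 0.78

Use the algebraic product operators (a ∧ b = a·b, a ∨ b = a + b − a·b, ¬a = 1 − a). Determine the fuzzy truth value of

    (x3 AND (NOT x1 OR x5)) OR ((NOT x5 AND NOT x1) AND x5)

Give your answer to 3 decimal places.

0.092

NOT x1 = 1 − 0.7800 = 0.2200
NOT x1 OR x5 = a + b − a·b on (0.2200, 0.1800) = 0.3604
x3 AND (NOT x1 OR x5) = a·b on (0.1700, 0.3604) = 0.0613
NOT x5 = 1 − 0.1800 = 0.8200
NOT x1 = 1 − 0.7800 = 0.2200
NOT x5 AND NOT x1 = a·b on (0.8200, 0.2200) = 0.1804
(NOT x5 AND NOT x1) AND x5 = a·b on (0.1804, 0.1800) = 0.0325
(x3 AND (NOT x1 OR x5)) OR ((NOT x5 AND NOT x1) AND x5) = a + b − a·b on (0.0613, 0.0325) = 0.0918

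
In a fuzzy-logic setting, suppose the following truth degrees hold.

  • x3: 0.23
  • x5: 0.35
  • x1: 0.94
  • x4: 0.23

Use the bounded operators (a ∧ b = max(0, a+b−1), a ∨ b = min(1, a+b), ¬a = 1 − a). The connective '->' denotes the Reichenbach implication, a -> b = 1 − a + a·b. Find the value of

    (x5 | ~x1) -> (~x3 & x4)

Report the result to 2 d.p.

~x1 = 1 − 0.94 = 0.06
x5 | ~x1 = min(1, a+b) on (0.35, 0.06) = 0.41
~x3 = 1 − 0.23 = 0.77
~x3 & x4 = max(0, a+b−1) on (0.77, 0.23) = 0.00
(x5 | ~x1) -> (~x3 & x4)  [Reichenbach: 1 − a + a·b] with a=0.41, b=0.00 → 0.59

0.59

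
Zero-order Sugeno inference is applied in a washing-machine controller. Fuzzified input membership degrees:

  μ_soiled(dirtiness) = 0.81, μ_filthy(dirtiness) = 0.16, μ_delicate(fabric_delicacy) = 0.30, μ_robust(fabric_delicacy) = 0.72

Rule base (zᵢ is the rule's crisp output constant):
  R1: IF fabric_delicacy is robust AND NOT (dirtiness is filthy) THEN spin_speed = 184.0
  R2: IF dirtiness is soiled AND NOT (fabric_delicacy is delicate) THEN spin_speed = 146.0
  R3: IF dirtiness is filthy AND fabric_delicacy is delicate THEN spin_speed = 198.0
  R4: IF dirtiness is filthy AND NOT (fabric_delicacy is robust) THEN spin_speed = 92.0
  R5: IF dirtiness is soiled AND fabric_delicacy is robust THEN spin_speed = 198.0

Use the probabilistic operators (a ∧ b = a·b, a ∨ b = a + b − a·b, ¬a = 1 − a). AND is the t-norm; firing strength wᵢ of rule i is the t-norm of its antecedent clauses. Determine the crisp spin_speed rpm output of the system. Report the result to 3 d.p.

174.891

R1 (z=184.0): robust=0.72, ¬filthy=1−0.16=0.84; AND[a·b] → w = 0.6048
R2 (z=146.0): soiled=0.81, ¬delicate=1−0.30=0.70; AND[a·b] → w = 0.5670
R3 (z=198.0): filthy=0.16, delicate=0.30; AND[a·b] → w = 0.0480
R4 (z=92.0): filthy=0.16, ¬robust=1−0.72=0.28; AND[a·b] → w = 0.0448
R5 (z=198.0): soiled=0.81, robust=0.72; AND[a·b] → w = 0.5832
Weighted average = (0.6048·184.0 + 0.5670·146.0 + 0.0480·198.0 + 0.0448·92.0 + 0.5832·198.0) / (0.6048 + 0.5670 + 0.0480 + 0.0448 + 0.5832)
  = 323.1644 / 1.8478 = 174.891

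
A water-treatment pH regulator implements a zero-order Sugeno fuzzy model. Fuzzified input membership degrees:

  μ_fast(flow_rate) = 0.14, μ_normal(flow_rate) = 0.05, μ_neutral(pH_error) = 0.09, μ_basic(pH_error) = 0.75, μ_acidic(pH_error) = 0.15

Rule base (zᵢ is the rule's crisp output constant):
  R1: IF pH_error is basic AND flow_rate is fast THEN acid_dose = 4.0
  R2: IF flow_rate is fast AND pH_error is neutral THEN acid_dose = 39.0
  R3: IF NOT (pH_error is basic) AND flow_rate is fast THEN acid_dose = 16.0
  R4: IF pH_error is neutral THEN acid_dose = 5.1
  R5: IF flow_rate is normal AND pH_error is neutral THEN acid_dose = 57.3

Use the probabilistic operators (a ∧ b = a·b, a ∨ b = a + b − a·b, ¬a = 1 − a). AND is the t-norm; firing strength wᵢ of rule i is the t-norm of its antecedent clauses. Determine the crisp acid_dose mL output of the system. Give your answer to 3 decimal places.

8.856

R1 (z=4.0): basic=0.75, fast=0.14; AND[a·b] → w = 0.1050
R2 (z=39.0): fast=0.14, neutral=0.09; AND[a·b] → w = 0.0126
R3 (z=16.0): ¬basic=1−0.75=0.25, fast=0.14; AND[a·b] → w = 0.0350
R4 (z=5.1): neutral=0.09 → w = 0.0900
R5 (z=57.3): normal=0.05, neutral=0.09; AND[a·b] → w = 0.0045
Weighted average = (0.1050·4.0 + 0.0126·39.0 + 0.0350·16.0 + 0.0900·5.1 + 0.0045·57.3) / (0.1050 + 0.0126 + 0.0350 + 0.0900 + 0.0045)
  = 2.1883 / 0.2471 = 8.856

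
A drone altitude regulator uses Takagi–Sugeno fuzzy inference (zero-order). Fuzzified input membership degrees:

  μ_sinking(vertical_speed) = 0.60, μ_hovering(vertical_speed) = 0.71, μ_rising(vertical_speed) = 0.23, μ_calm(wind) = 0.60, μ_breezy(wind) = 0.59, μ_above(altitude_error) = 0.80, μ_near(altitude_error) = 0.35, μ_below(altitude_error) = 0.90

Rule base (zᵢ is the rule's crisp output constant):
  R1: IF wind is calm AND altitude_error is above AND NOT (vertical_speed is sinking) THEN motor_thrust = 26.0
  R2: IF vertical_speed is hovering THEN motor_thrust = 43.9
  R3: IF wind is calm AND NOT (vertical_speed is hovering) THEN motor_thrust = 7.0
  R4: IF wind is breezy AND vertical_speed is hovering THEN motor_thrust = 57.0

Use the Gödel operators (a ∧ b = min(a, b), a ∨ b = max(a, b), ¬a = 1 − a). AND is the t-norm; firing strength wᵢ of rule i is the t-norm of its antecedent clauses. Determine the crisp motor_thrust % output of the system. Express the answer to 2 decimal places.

R1 (z=26.0): calm=0.60, above=0.80, ¬sinking=1−0.60=0.40; AND[min(a, b)] → w = 0.40
R2 (z=43.9): hovering=0.71 → w = 0.71
R3 (z=7.0): calm=0.60, ¬hovering=1−0.71=0.29; AND[min(a, b)] → w = 0.29
R4 (z=57.0): breezy=0.59, hovering=0.71; AND[min(a, b)] → w = 0.59
Weighted average = (0.40·26.0 + 0.71·43.9 + 0.29·7.0 + 0.59·57.0) / (0.40 + 0.71 + 0.29 + 0.59)
  = 77.2290 / 1.9900 = 38.81

38.81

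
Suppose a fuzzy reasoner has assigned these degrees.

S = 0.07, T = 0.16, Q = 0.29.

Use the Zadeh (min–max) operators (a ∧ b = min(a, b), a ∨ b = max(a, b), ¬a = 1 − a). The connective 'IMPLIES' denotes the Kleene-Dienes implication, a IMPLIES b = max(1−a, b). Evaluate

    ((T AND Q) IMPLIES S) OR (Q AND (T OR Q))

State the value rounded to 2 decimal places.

0.84

T AND Q = min(a, b) on (0.16, 0.29) = 0.16
(T AND Q) IMPLIES S  [Kleene-Dienes: max(1−a, b)] with a=0.16, b=0.07 → 0.84
T OR Q = max(a, b) on (0.16, 0.29) = 0.29
Q AND (T OR Q) = min(a, b) on (0.29, 0.29) = 0.29
((T AND Q) IMPLIES S) OR (Q AND (T OR Q)) = max(a, b) on (0.84, 0.29) = 0.84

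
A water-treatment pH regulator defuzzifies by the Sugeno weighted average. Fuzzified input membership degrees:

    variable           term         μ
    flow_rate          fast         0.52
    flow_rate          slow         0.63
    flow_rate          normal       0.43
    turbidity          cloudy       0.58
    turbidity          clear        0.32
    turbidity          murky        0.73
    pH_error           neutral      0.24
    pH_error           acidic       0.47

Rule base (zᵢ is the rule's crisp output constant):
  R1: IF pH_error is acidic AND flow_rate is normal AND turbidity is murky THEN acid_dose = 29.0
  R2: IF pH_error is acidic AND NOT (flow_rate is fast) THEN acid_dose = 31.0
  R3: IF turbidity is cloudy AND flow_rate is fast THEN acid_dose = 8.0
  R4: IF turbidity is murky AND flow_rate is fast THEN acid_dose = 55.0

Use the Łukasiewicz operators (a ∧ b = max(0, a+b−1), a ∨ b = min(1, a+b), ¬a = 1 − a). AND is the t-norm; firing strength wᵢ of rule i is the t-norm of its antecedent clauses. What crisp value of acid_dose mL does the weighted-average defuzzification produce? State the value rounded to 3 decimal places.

R1 (z=29.0): acidic=0.47, normal=0.43, murky=0.73; AND[max(0, a+b−1)] → w = 0.00
R2 (z=31.0): acidic=0.47, ¬fast=1−0.52=0.48; AND[max(0, a+b−1)] → w = 0.00
R3 (z=8.0): cloudy=0.58, fast=0.52; AND[max(0, a+b−1)] → w = 0.10
R4 (z=55.0): murky=0.73, fast=0.52; AND[max(0, a+b−1)] → w = 0.25
Weighted average = (0.00·29.0 + 0.00·31.0 + 0.10·8.0 + 0.25·55.0) / (0.00 + 0.00 + 0.10 + 0.25)
  = 14.5500 / 0.3500 = 41.571

41.571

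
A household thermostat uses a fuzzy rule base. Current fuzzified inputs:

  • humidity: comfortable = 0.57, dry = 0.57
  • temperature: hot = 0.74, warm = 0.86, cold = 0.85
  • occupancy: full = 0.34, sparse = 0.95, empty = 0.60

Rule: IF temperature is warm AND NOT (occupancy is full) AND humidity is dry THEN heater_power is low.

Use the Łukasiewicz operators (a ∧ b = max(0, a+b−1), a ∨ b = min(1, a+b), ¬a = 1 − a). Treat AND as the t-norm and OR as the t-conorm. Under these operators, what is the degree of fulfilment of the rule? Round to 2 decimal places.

firing strength: warm=0.86, ¬full=1−0.34=0.66, dry=0.57; AND[max(0, a+b−1)] → w = 0.09

0.09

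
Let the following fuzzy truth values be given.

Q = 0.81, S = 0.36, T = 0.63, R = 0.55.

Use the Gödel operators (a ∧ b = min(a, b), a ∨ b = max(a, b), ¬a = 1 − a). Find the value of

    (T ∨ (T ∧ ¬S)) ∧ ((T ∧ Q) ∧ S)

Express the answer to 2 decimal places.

0.36

¬S = 1 − 0.36 = 0.64
T ∧ ¬S = min(a, b) on (0.63, 0.64) = 0.63
T ∨ (T ∧ ¬S) = max(a, b) on (0.63, 0.63) = 0.63
T ∧ Q = min(a, b) on (0.63, 0.81) = 0.63
(T ∧ Q) ∧ S = min(a, b) on (0.63, 0.36) = 0.36
(T ∨ (T ∧ ¬S)) ∧ ((T ∧ Q) ∧ S) = min(a, b) on (0.63, 0.36) = 0.36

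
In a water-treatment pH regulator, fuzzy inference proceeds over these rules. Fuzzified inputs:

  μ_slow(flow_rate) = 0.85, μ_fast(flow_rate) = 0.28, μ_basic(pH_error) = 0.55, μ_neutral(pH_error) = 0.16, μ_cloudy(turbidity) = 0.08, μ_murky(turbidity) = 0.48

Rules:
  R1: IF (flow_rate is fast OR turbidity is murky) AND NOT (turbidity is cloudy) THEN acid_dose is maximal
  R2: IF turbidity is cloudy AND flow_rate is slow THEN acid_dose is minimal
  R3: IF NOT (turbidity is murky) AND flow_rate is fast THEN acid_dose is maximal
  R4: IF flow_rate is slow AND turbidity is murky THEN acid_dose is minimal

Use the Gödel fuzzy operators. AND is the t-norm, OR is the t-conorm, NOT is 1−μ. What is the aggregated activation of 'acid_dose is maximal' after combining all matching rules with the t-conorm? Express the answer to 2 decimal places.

R1: (fast=0.28 OR murky=0.48) = 0.48; AND[min(a, b)] with ¬cloudy=1−0.08=0.92 → w = 0.48
R2: cloudy=0.08, slow=0.85; AND[min(a, b)] → w = 0.08
R3: ¬murky=1−0.48=0.52, fast=0.28; AND[min(a, b)] → w = 0.28
R4: slow=0.85, murky=0.48; AND[min(a, b)] → w = 0.48
Rules with consequent 'maximal': {R1, R3} → strengths 0.48, 0.28
Aggregate via t-conorm [max(a, b)]: 0.48

0.48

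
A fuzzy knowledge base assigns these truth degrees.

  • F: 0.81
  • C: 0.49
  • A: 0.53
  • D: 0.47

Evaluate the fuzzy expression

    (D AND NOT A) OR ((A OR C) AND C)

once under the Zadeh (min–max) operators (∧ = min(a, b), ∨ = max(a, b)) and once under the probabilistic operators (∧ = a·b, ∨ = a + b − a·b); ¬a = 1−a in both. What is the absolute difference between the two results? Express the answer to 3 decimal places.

0.021

Under Zadeh (min–max):
  NOT A = 1 − 0.53 = 0.47
  D AND NOT A = min(a, b) on (0.47, 0.47) = 0.47
  A OR C = max(a, b) on (0.53, 0.49) = 0.53
  (A OR C) AND C = min(a, b) on (0.53, 0.49) = 0.49
  (D AND NOT A) OR ((A OR C) AND C) = max(a, b) on (0.47, 0.49) = 0.49
  → value = 0.4900
Under probabilistic:
  NOT A = 1 − 0.5300 = 0.4700
  D AND NOT A = a·b on (0.4700, 0.4700) = 0.2209
  A OR C = a + b − a·b on (0.5300, 0.4900) = 0.7603
  (A OR C) AND C = a·b on (0.7603, 0.4900) = 0.3725
  (D AND NOT A) OR ((A OR C) AND C) = a + b − a·b on (0.2209, 0.3725) = 0.5112
  → value = 0.5112
|0.4900 − 0.5112| = 0.021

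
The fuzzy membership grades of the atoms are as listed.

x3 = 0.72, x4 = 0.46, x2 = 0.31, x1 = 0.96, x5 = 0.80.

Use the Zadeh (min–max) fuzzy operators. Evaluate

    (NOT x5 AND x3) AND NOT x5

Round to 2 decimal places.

NOT x5 = 1 − 0.80 = 0.20
NOT x5 AND x3 = min(a, b) on (0.20, 0.72) = 0.20
NOT x5 = 1 − 0.80 = 0.20
(NOT x5 AND x3) AND NOT x5 = min(a, b) on (0.20, 0.20) = 0.20

0.20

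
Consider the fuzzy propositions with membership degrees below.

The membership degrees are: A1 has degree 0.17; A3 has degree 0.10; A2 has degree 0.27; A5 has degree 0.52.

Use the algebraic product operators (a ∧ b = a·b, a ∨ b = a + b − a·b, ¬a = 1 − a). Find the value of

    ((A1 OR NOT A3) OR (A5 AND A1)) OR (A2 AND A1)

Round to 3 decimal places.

0.928

NOT A3 = 1 − 0.1000 = 0.9000
A1 OR NOT A3 = a + b − a·b on (0.1700, 0.9000) = 0.9170
A5 AND A1 = a·b on (0.5200, 0.1700) = 0.0884
(A1 OR NOT A3) OR (A5 AND A1) = a + b − a·b on (0.9170, 0.0884) = 0.9243
A2 AND A1 = a·b on (0.2700, 0.1700) = 0.0459
((A1 OR NOT A3) OR (A5 AND A1)) OR (A2 AND A1) = a + b − a·b on (0.9243, 0.0459) = 0.9278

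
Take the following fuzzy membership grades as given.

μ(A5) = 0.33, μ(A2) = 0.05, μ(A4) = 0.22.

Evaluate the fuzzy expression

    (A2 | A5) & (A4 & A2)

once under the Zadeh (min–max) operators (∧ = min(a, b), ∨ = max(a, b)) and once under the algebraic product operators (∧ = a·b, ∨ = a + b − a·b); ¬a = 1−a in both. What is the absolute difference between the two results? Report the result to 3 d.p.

0.046

Under Zadeh (min–max):
  A2 | A5 = max(a, b) on (0.05, 0.33) = 0.33
  A4 & A2 = min(a, b) on (0.22, 0.05) = 0.05
  (A2 | A5) & (A4 & A2) = min(a, b) on (0.33, 0.05) = 0.05
  → value = 0.0500
Under algebraic product:
  A2 | A5 = a + b − a·b on (0.0500, 0.3300) = 0.3635
  A4 & A2 = a·b on (0.2200, 0.0500) = 0.0110
  (A2 | A5) & (A4 & A2) = a·b on (0.3635, 0.0110) = 0.0040
  → value = 0.0040
|0.0500 − 0.0040| = 0.046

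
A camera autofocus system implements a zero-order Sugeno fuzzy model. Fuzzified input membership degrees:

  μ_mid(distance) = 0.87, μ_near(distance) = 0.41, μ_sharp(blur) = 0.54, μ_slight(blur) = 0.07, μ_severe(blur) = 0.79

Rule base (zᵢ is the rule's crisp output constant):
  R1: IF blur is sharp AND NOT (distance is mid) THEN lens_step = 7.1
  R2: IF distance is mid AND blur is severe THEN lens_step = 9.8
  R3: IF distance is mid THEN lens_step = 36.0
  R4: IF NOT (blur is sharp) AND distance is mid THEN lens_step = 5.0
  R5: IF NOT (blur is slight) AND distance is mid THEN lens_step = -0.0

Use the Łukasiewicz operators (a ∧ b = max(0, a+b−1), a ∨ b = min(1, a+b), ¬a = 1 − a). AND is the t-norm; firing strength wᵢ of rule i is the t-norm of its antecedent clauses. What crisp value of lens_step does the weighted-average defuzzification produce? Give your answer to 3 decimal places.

R1 (z=7.1): sharp=0.54, ¬mid=1−0.87=0.13; AND[max(0, a+b−1)] → w = 0.00
R2 (z=9.8): mid=0.87, severe=0.79; AND[max(0, a+b−1)] → w = 0.66
R3 (z=36.0): mid=0.87 → w = 0.87
R4 (z=5.0): ¬sharp=1−0.54=0.46, mid=0.87; AND[max(0, a+b−1)] → w = 0.33
R5 (z=-0.0): ¬slight=1−0.07=0.93, mid=0.87; AND[max(0, a+b−1)] → w = 0.80
Weighted average = (0.00·7.1 + 0.66·9.8 + 0.87·36.0 + 0.33·5.0 + 0.80·-0.0) / (0.00 + 0.66 + 0.87 + 0.33 + 0.80)
  = 39.4380 / 2.6600 = 14.826

14.826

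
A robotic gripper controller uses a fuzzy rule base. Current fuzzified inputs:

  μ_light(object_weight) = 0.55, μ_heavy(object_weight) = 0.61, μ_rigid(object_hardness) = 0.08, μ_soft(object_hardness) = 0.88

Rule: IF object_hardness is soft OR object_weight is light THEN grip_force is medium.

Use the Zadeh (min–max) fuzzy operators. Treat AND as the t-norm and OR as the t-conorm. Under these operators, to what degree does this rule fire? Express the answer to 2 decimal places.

0.88

firing strength: soft=0.88, light=0.55; OR[max(a, b)] → w = 0.88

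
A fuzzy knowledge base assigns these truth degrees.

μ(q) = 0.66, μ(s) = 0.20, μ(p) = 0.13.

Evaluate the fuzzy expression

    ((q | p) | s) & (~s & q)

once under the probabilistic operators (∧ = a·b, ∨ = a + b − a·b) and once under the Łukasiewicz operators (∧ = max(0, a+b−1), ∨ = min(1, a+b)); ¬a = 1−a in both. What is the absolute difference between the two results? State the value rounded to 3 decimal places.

Under probabilistic:
  q | p = a + b − a·b on (0.6600, 0.1300) = 0.7042
  (q | p) | s = a + b − a·b on (0.7042, 0.2000) = 0.7634
  ~s = 1 − 0.2000 = 0.8000
  ~s & q = a·b on (0.8000, 0.6600) = 0.5280
  ((q | p) | s) & (~s & q) = a·b on (0.7634, 0.5280) = 0.4031
  → value = 0.4031
Under Łukasiewicz:
  q | p = min(1, a+b) on (0.66, 0.13) = 0.79
  (q | p) | s = min(1, a+b) on (0.79, 0.20) = 0.99
  ~s = 1 − 0.20 = 0.80
  ~s & q = max(0, a+b−1) on (0.80, 0.66) = 0.46
  ((q | p) | s) & (~s & q) = max(0, a+b−1) on (0.99, 0.46) = 0.45
  → value = 0.4500
|0.4031 − 0.4500| = 0.047

0.047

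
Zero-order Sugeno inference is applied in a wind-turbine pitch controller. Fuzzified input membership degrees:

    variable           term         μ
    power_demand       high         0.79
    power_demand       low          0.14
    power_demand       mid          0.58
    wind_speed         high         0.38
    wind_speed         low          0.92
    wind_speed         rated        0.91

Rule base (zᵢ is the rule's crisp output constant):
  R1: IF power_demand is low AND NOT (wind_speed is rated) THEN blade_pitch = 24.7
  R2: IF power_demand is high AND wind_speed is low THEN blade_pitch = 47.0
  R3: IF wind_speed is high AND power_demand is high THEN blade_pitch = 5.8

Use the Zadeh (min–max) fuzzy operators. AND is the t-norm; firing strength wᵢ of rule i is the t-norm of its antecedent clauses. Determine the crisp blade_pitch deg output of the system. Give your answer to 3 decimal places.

32.982

R1 (z=24.7): low=0.14, ¬rated=1−0.91=0.09; AND[min(a, b)] → w = 0.09
R2 (z=47.0): high=0.79, low=0.92; AND[min(a, b)] → w = 0.79
R3 (z=5.8): high=0.38, high=0.79; AND[min(a, b)] → w = 0.38
Weighted average = (0.09·24.7 + 0.79·47.0 + 0.38·5.8) / (0.09 + 0.79 + 0.38)
  = 41.5570 / 1.2600 = 32.982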